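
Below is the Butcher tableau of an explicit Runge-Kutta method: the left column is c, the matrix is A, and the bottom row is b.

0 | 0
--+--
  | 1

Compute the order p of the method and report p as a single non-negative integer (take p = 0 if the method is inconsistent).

b = (1)
c = (0)
Σ b_i: 1·1 = 1 ✓; 1 stage ⇒ order 1.

1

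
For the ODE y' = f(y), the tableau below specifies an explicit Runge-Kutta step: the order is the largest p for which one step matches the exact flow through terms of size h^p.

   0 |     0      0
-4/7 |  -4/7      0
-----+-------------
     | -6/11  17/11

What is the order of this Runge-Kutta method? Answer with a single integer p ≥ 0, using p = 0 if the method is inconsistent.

b = (-6/11, 17/11)
c = (0, -4/7)
Σ b_i: (-6/11)·1 + 17/11·1 = 1 ✓
b·c: 17/11·(-4/7) = -68/77 ≠ 1/2 ⇒ order 1.

1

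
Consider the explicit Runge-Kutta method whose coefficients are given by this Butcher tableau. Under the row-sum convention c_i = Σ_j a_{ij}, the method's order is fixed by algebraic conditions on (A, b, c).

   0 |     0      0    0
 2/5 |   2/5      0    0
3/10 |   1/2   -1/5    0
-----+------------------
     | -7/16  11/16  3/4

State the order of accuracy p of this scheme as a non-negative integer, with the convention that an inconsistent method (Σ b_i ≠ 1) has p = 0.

2

b = (-7/16, 11/16, 3/4)
c = (0, 2/5, 3/10)
Ac = (0, 0, -2/25)
Σ b_i: (-7/16)·1 + 11/16·1 + 3/4·1 = 1 ✓
b·c: 11/16·2/5 + 3/4·3/10 = 1/2 ✓
b·c²: 11/16·4/25 + 3/4·9/100 = 71/400 ≠ 1/3 ⇒ order 2.
b·Ac: 3/4·(-2/25) = -3/50 ≠ 1/6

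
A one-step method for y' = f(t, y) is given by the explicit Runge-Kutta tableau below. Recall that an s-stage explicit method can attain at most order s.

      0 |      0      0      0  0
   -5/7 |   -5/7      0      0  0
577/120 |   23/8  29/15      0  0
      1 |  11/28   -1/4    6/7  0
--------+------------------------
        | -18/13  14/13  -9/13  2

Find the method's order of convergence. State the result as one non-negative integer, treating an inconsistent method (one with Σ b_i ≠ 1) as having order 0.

b = (-18/13, 14/13, -9/13, 2)
c = (0, -5/7, 577/120, 1)
Ac = (0, 0, -29/21, 43/10)
Σ b_i: (-18/13)·1 + 14/13·1 + (-9/13)·1 + 2·1 = 1 ✓
b·c: 14/13·(-5/7) + (-9/13)·577/120 + 2·1 = -1091/520 ≠ 1/2 ⇒ order 1.

1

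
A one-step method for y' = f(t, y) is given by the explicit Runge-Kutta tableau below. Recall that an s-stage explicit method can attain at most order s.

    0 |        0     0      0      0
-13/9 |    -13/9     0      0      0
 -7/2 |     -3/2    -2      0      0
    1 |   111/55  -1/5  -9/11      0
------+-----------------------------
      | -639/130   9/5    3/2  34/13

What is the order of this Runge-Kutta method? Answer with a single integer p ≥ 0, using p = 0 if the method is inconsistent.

b = (-639/130, 9/5, 3/2, 34/13)
c = (0, -13/9, -7/2, 1)
Ac = (0, 0, 26/9, 3121/990)
Σ b_i: (-639/130)·1 + 9/5·1 + 3/2·1 + 34/13·1 = 1 ✓
b·c: 9/5·(-13/9) + 3/2·(-7/2) + 34/13·1 = -1361/260 ≠ 1/2 ⇒ order 1.

1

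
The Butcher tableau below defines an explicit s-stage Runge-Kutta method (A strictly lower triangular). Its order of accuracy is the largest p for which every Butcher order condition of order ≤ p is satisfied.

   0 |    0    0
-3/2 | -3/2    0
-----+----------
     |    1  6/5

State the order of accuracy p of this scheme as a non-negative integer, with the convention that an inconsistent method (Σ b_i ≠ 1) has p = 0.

0

b = (1, 6/5)
c = (0, -3/2)
Σ b_i: 1·1 + 6/5·1 = 11/5 ≠ 1 ⇒ order 0.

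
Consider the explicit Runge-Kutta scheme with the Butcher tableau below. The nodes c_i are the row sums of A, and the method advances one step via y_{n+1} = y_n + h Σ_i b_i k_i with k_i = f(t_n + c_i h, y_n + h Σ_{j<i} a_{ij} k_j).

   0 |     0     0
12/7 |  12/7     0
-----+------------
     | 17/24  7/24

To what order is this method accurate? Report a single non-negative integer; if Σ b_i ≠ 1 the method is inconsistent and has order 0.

2

b = (17/24, 7/24)
c = (0, 12/7)
Σ b_i: 17/24·1 + 7/24·1 = 1 ✓
b·c: 7/24·12/7 = 1/2 ✓; 2 stages ⇒ order 2.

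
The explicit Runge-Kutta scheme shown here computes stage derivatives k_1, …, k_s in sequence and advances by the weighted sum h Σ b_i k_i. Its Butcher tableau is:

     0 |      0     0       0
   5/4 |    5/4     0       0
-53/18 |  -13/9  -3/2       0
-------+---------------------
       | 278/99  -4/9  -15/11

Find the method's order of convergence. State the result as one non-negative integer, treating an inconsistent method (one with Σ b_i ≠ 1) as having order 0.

b = (278/99, -4/9, -15/11)
c = (0, 5/4, -53/18)
Ac = (0, 0, -15/8)
Σ b_i: 278/99·1 + (-4/9)·1 + (-15/11)·1 = 1 ✓
b·c: (-4/9)·5/4 + (-15/11)·(-53/18) = 685/198 ≠ 1/2 ⇒ order 1.

1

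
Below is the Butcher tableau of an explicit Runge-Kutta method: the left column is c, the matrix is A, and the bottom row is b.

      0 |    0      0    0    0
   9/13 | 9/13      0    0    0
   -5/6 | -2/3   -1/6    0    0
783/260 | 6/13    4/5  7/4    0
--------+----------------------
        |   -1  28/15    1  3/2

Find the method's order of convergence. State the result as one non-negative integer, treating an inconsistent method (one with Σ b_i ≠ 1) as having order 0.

b = (-1, 28/15, 1, 3/2)
c = (0, 9/13, -5/6, 783/260)
Ac = (0, 0, -3/26, -1411/1560)
Σ b_i: (-1)·1 + 28/15·1 + 1·1 + 3/2·1 = 101/30 ≠ 1 ⇒ order 0.

0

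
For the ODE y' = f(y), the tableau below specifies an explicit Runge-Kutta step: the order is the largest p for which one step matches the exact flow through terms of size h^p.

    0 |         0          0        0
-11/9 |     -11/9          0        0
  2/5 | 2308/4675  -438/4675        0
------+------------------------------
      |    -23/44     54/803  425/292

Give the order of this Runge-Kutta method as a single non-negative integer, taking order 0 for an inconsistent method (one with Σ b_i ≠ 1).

3

b = (-23/44, 54/803, 425/292)
c = (0, -11/9, 2/5)
Ac = (0, 0, 146/1275)
Σ b_i: (-23/44)·1 + 54/803·1 + 425/292·1 = 1 ✓
b·c: 54/803·(-11/9) + 425/292·2/5 = 1/2 ✓
b·c²: 54/803·121/81 + 425/292·4/25 = 1/3 ✓
b·Ac: 425/292·146/1275 = 1/6 ✓; 3 stages ⇒ order 3.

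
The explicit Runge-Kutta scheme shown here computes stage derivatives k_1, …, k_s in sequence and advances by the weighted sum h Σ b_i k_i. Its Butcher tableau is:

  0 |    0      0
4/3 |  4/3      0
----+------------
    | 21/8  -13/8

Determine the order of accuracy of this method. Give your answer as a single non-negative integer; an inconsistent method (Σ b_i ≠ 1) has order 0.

b = (21/8, -13/8)
c = (0, 4/3)
Σ b_i: 21/8·1 + (-13/8)·1 = 1 ✓
b·c: (-13/8)·4/3 = -13/6 ≠ 1/2 ⇒ order 1.

1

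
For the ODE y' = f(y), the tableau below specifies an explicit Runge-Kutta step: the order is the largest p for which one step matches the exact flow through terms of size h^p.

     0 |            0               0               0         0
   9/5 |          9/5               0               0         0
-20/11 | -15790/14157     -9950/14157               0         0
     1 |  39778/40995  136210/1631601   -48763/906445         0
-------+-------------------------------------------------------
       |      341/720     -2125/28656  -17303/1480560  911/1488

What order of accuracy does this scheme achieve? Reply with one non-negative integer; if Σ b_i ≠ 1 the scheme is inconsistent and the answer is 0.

b = (341/720, -2125/28656, -17303/1480560, 911/1488)
c = (0, 9/5, -20/11, 1)
Ac = (0, 0, -1990/1573, 226/911)
Σ b_i: 341/720·1 + (-2125/28656)·1 + (-17303/1480560)·1 + 911/1488·1 = 1 ✓
b·c: (-2125/28656)·9/5 + (-17303/1480560)·(-20/11) + 911/1488·1 = 1/2 ✓
b·c²: (-2125/28656)·81/25 + (-17303/1480560)·400/121 + 911/1488·1 = 1/3 ✓
b·Ac: (-17303/1480560)·(-1990/1573) + 911/1488·226/911 = 1/6 ✓
b·c³: (-2125/28656)·729/125 + (-17303/1480560)·(-8000/1331) + 911/1488·1 = 1/4 ✓
b·(c∘Ac): (-17303/1480560)·39800/17303 + 911/1488·226/911 = 1/8 ✓
b·Ac²: (-17303/1480560)·(-3582/1573) + 911/1488·422/4555 = 1/12 ✓
b·A²c: 911/1488·62/911 = 1/24 ✓; 4 stages ⇒ order 4.

4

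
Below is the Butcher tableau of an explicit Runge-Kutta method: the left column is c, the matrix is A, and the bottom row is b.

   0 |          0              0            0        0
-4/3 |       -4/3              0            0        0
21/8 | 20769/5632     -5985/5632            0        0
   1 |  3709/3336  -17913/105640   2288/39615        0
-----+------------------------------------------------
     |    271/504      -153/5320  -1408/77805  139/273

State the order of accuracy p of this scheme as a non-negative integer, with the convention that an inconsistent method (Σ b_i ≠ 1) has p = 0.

b = (271/504, -153/5320, -1408/77805, 139/273)
c = (0, -4/3, 21/8, 1)
Ac = (0, 0, 1995/1408, 105/278)
Σ b_i: 271/504·1 + (-153/5320)·1 + (-1408/77805)·1 + 139/273·1 = 1 ✓
b·c: (-153/5320)·(-4/3) + (-1408/77805)·21/8 + 139/273·1 = 1/2 ✓
b·c²: (-153/5320)·16/9 + (-1408/77805)·441/64 + 139/273·1 = 1/3 ✓
b·Ac: (-1408/77805)·1995/1408 + 139/273·105/278 = 1/6 ✓
b·c³: (-153/5320)·(-64/27) + (-1408/77805)·9261/512 + 139/273·1 = 1/4 ✓
b·(c∘Ac): (-1408/77805)·41895/11264 + 139/273·105/278 = 1/8 ✓
b·Ac²: (-1408/77805)·(-665/352) + 139/273·161/1668 = 1/12 ✓
b·A²c: 139/273·91/1112 = 1/24 ✓; 4 stages ⇒ order 4.

4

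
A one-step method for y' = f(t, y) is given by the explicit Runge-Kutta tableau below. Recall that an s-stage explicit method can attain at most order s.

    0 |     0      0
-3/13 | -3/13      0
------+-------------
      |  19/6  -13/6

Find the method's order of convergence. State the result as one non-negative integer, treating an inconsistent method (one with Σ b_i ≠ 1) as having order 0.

b = (19/6, -13/6)
c = (0, -3/13)
Σ b_i: 19/6·1 + (-13/6)·1 = 1 ✓
b·c: (-13/6)·(-3/13) = 1/2 ✓; 2 stages ⇒ order 2.

2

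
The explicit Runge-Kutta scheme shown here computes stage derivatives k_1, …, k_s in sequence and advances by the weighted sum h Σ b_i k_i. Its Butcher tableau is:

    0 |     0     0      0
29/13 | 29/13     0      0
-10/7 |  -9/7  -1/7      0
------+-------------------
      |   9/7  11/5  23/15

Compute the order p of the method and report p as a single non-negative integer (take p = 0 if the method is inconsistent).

b = (9/7, 11/5, 23/15)
c = (0, 29/13, -10/7)
Ac = (0, 0, -29/91)
Σ b_i: 9/7·1 + 11/5·1 + 23/15·1 = 527/105 ≠ 1 ⇒ order 0.

0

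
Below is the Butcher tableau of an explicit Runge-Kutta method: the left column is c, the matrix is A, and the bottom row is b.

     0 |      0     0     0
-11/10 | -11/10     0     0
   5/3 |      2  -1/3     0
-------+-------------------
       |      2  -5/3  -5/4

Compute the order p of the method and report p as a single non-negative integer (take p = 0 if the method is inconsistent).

b = (2, -5/3, -5/4)
c = (0, -11/10, 5/3)
Ac = (0, 0, 11/30)
Σ b_i: 2·1 + (-5/3)·1 + (-5/4)·1 = -11/12 ≠ 1 ⇒ order 0.

0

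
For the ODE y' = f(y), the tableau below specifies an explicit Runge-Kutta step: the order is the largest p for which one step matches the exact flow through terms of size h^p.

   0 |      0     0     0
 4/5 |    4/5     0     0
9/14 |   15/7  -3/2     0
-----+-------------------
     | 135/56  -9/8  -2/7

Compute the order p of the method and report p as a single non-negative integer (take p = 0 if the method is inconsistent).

b = (135/56, -9/8, -2/7)
c = (0, 4/5, 9/14)
Ac = (0, 0, -6/5)
Σ b_i: 135/56·1 + (-9/8)·1 + (-2/7)·1 = 1 ✓
b·c: (-9/8)·4/5 + (-2/7)·9/14 = -531/490 ≠ 1/2 ⇒ order 1.

1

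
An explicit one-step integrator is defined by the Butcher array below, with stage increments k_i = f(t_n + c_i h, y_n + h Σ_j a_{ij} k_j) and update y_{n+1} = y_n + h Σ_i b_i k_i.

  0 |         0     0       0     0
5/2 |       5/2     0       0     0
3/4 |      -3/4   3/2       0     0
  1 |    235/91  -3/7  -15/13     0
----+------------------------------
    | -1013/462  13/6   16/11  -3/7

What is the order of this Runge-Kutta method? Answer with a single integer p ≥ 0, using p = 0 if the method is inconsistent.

b = (-1013/462, 13/6, 16/11, -3/7)
c = (0, 5/2, 3/4, 1)
Ac = (0, 0, 15/4, -705/364)
Σ b_i: (-1013/462)·1 + 13/6·1 + 16/11·1 + (-3/7)·1 = 1 ✓
b·c: 13/6·5/2 + 16/11·3/4 + (-3/7)·1 = 5617/924 ≠ 1/2 ⇒ order 1.

1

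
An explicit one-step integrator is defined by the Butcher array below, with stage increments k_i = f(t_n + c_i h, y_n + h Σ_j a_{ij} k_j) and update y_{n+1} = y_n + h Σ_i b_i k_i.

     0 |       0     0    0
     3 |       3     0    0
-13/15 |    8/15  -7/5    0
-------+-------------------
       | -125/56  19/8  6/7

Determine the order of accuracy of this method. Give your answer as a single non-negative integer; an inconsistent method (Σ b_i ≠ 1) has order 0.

1

b = (-125/56, 19/8, 6/7)
c = (0, 3, -13/15)
Ac = (0, 0, -21/5)
Σ b_i: (-125/56)·1 + 19/8·1 + 6/7·1 = 1 ✓
b·c: 19/8·3 + 6/7·(-13/15) = 1787/280 ≠ 1/2 ⇒ order 1.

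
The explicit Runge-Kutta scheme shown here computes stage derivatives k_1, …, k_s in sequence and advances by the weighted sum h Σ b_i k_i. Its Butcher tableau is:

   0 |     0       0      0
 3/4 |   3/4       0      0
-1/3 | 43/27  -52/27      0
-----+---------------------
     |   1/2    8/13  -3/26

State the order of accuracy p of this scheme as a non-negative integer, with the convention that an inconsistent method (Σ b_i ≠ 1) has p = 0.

3

b = (1/2, 8/13, -3/26)
c = (0, 3/4, -1/3)
Ac = (0, 0, -13/9)
Σ b_i: 1/2·1 + 8/13·1 + (-3/26)·1 = 1 ✓
b·c: 8/13·3/4 + (-3/26)·(-1/3) = 1/2 ✓
b·c²: 8/13·9/16 + (-3/26)·1/9 = 1/3 ✓
b·Ac: (-3/26)·(-13/9) = 1/6 ✓; 3 stages ⇒ order 3.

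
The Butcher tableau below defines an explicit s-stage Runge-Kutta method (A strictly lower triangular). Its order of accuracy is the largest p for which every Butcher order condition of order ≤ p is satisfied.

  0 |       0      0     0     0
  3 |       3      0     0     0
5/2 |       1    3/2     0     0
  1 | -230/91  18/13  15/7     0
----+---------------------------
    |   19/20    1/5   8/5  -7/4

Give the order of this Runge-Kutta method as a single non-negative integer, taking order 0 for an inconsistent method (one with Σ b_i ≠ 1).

b = (19/20, 1/5, 8/5, -7/4)
c = (0, 3, 5/2, 1)
Ac = (0, 0, 9/2, 1731/182)
Σ b_i: 19/20·1 + 1/5·1 + 8/5·1 + (-7/4)·1 = 1 ✓
b·c: 1/5·3 + 8/5·5/2 + (-7/4)·1 = 57/20 ≠ 1/2 ⇒ order 1.

1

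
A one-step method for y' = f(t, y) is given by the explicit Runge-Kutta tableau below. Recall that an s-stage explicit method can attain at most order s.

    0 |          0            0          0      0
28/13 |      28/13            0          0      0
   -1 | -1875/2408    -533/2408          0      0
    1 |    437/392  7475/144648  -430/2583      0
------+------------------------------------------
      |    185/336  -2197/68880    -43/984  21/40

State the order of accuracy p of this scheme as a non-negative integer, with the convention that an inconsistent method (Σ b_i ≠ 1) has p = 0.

4

b = (185/336, -2197/68880, -43/984, 21/40)
c = (0, 28/13, -1, 1)
Ac = (0, 0, -41/86, 5/18)
Σ b_i: 185/336·1 + (-2197/68880)·1 + (-43/984)·1 + 21/40·1 = 1 ✓
b·c: (-2197/68880)·28/13 + (-43/984)·(-1) + 21/40·1 = 1/2 ✓
b·c²: (-2197/68880)·784/169 + (-43/984)·1 + 21/40·1 = 1/3 ✓
b·Ac: (-43/984)·(-41/86) + 21/40·5/18 = 1/6 ✓
b·c³: (-2197/68880)·21952/2197 + (-43/984)·(-1) + 21/40·1 = 1/4 ✓
b·(c∘Ac): (-43/984)·41/86 + 21/40·5/18 = 1/8 ✓
b·Ac²: (-43/984)·(-574/559) + 21/40·20/273 = 1/12 ✓
b·A²c: 21/40·5/63 = 1/24 ✓; 4 stages ⇒ order 4.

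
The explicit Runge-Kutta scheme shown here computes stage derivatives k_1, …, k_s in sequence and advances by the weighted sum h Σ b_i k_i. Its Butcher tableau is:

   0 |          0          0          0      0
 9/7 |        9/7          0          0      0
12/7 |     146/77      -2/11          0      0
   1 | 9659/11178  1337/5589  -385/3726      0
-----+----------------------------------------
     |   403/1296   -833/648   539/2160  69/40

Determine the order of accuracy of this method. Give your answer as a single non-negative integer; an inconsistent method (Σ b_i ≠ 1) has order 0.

4

b = (403/1296, -833/648, 539/2160, 69/40)
c = (0, 9/7, 12/7, 1)
Ac = (0, 0, -18/77, 3/23)
Σ b_i: 403/1296·1 + (-833/648)·1 + 539/2160·1 + 69/40·1 = 1 ✓
b·c: (-833/648)·9/7 + 539/2160·12/7 + 69/40·1 = 1/2 ✓
b·c²: (-833/648)·81/49 + 539/2160·144/49 + 69/40·1 = 1/3 ✓
b·Ac: 539/2160·(-18/77) + 69/40·3/23 = 1/6 ✓
b·c³: (-833/648)·729/343 + 539/2160·1728/343 + 69/40·1 = 1/4 ✓
b·(c∘Ac): 539/2160·(-216/539) + 69/40·3/23 = 1/8 ✓
b·Ac²: 539/2160·(-162/539) + 69/40·19/207 = 1/12 ✓
b·A²c: 69/40·5/207 = 1/24 ✓; 4 stages ⇒ order 4.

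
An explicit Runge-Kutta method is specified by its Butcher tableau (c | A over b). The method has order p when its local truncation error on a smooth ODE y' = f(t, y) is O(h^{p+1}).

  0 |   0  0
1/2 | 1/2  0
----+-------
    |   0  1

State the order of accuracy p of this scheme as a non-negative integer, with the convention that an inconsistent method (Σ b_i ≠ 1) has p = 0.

b = (0, 1)
c = (0, 1/2)
Σ b_i: 1·1 = 1 ✓
b·c: 1·1/2 = 1/2 ✓; 2 stages ⇒ order 2.

2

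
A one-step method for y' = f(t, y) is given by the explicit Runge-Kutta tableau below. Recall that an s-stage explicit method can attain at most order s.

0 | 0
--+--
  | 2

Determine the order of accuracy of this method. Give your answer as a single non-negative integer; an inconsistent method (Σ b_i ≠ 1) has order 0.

b = (2)
c = (0)
Σ b_i: 2·1 = 2 ≠ 1 ⇒ order 0.

0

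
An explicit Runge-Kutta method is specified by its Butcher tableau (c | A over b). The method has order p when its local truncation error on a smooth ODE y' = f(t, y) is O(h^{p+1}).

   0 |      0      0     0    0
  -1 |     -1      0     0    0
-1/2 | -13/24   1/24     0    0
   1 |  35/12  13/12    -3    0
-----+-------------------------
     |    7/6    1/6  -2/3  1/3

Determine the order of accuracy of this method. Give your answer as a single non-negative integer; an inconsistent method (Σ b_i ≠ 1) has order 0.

b = (7/6, 1/6, -2/3, 1/3)
c = (0, -1, -1/2, 1)
Ac = (0, 0, -1/24, 5/12)
Σ b_i: 7/6·1 + 1/6·1 + (-2/3)·1 + 1/3·1 = 1 ✓
b·c: 1/6·(-1) + (-2/3)·(-1/2) + 1/3·1 = 1/2 ✓
b·c²: 1/6·1 + (-2/3)·1/4 + 1/3·1 = 1/3 ✓
b·Ac: (-2/3)·(-1/24) + 1/3·5/12 = 1/6 ✓
b·c³: 1/6·(-1) + (-2/3)·(-1/8) + 1/3·1 = 1/4 ✓
b·(c∘Ac): (-2/3)·1/48 + 1/3·5/12 = 1/8 ✓
b·Ac²: (-2/3)·1/24 + 1/3·1/3 = 1/12 ✓
b·A²c: 1/3·1/8 = 1/24 ✓; 4 stages ⇒ order 4.

4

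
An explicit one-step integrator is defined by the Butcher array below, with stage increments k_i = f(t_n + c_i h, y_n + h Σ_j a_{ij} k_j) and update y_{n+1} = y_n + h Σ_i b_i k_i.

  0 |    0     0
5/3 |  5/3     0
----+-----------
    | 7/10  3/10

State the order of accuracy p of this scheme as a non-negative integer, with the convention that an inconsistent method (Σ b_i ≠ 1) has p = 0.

b = (7/10, 3/10)
c = (0, 5/3)
Σ b_i: 7/10·1 + 3/10·1 = 1 ✓
b·c: 3/10·5/3 = 1/2 ✓; 2 stages ⇒ order 2.

2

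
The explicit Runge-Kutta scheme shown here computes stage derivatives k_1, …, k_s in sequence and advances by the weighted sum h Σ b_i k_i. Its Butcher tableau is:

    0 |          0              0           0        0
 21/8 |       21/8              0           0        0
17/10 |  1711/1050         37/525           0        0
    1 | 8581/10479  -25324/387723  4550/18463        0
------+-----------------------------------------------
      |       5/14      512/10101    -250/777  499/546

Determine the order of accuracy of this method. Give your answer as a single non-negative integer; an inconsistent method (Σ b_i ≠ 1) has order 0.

4

b = (5/14, 512/10101, -250/777, 499/546)
c = (0, 21/8, 17/10, 1)
Ac = (0, 0, 37/200, 247/998)
Σ b_i: 5/14·1 + 512/10101·1 + (-250/777)·1 + 499/546·1 = 1 ✓
b·c: 512/10101·21/8 + (-250/777)·17/10 + 499/546·1 = 1/2 ✓
b·c²: 512/10101·441/64 + (-250/777)·289/100 + 499/546·1 = 1/3 ✓
b·Ac: (-250/777)·37/200 + 499/546·247/998 = 1/6 ✓
b·c³: 512/10101·9261/512 + (-250/777)·4913/1000 + 499/546·1 = 1/4 ✓
b·(c∘Ac): (-250/777)·629/2000 + 499/546·247/998 = 1/8 ✓
b·Ac²: (-250/777)·777/1600 + 499/546·2093/7984 = 1/12 ✓
b·A²c: 499/546·91/1996 = 1/24 ✓; 4 stages ⇒ order 4.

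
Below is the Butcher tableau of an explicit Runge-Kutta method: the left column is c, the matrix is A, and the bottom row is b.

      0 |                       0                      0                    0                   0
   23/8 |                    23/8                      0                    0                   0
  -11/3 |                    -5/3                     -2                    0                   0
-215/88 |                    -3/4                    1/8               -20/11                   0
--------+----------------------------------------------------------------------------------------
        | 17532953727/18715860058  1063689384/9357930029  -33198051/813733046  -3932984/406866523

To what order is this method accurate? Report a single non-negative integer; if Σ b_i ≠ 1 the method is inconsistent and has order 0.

3

b = (17532953727/18715860058, 1063689384/9357930029, -33198051/813733046, -3932984/406866523)
c = (0, 23/8, -11/3, -215/88)
Ac = (0, 0, -23/4, 1349/192)
Σ b_i: 17532953727/18715860058·1 + 1063689384/9357930029·1 + (-33198051/813733046)·1 + (-3932984/406866523)·1 = 1 ✓
b·c: 1063689384/9357930029·23/8 + (-33198051/813733046)·(-11/3) + (-3932984/406866523)·(-215/88) = 1/2 ✓
b·c²: 1063689384/9357930029·529/64 + (-33198051/813733046)·121/9 + (-3932984/406866523)·46225/7744 = 1/3 ✓
b·Ac: (-33198051/813733046)·(-23/4) + (-3932984/406866523)·1349/192 = 1/6 ✓
b·c³: 1063689384/9357930029·12167/512 + (-33198051/813733046)·(-1331/27) + (-3932984/406866523)·(-9938375/681472) = 781955494157/161119143108 ≠ 1/4 ⇒ order 3.
b·(c∘Ac): (-33198051/813733046)·253/12 + (-3932984/406866523)·(-290035/16896) = -54230320969/78118372416 ≠ 1/8
b·Ac²: (-33198051/813733046)·(-529/32) + (-3932984/406866523)·(-107879/4608) = 52772929607/58588779312 ≠ 1/12
b·A²c: (-3932984/406866523)·115/11 = -41117560/406866523 ≠ 1/24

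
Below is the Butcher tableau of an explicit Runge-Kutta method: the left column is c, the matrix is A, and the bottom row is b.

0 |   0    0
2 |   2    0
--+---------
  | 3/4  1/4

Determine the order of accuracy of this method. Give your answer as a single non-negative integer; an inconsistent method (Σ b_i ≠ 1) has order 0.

b = (3/4, 1/4)
c = (0, 2)
Σ b_i: 3/4·1 + 1/4·1 = 1 ✓
b·c: 1/4·2 = 1/2 ✓; 2 stages ⇒ order 2.

2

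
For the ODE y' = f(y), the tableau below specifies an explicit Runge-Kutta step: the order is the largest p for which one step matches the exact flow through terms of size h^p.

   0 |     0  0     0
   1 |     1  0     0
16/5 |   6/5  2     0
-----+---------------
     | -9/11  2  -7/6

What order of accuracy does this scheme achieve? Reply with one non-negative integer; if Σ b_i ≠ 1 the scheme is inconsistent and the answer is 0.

b = (-9/11, 2, -7/6)
c = (0, 1, 16/5)
Ac = (0, 0, 2)
Σ b_i: (-9/11)·1 + 2·1 + (-7/6)·1 = 1/66 ≠ 1 ⇒ order 0.

0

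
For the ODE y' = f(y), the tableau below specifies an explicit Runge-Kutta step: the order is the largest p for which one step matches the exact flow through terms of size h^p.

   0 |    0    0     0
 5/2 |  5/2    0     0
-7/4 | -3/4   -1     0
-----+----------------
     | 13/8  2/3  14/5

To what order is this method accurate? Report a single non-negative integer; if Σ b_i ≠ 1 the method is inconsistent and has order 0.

0

b = (13/8, 2/3, 14/5)
c = (0, 5/2, -7/4)
Ac = (0, 0, -5/2)
Σ b_i: 13/8·1 + 2/3·1 + 14/5·1 = 611/120 ≠ 1 ⇒ order 0.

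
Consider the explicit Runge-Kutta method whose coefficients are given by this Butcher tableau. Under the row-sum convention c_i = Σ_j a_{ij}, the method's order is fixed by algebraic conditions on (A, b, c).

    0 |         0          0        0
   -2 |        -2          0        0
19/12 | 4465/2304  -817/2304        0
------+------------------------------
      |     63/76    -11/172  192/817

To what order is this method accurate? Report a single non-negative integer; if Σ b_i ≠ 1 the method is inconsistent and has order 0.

3

b = (63/76, -11/172, 192/817)
c = (0, -2, 19/12)
Ac = (0, 0, 817/1152)
Σ b_i: 63/76·1 + (-11/172)·1 + 192/817·1 = 1 ✓
b·c: (-11/172)·(-2) + 192/817·19/12 = 1/2 ✓
b·c²: (-11/172)·4 + 192/817·361/144 = 1/3 ✓
b·Ac: 192/817·817/1152 = 1/6 ✓; 3 stages ⇒ order 3.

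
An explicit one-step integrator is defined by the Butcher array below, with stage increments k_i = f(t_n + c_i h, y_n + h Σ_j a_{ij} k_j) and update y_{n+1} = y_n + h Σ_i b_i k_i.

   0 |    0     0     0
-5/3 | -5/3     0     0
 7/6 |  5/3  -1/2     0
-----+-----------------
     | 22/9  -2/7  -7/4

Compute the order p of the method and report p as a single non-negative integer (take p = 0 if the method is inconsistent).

b = (22/9, -2/7, -7/4)
c = (0, -5/3, 7/6)
Ac = (0, 0, 5/6)
Σ b_i: 22/9·1 + (-2/7)·1 + (-7/4)·1 = 103/252 ≠ 1 ⇒ order 0.

0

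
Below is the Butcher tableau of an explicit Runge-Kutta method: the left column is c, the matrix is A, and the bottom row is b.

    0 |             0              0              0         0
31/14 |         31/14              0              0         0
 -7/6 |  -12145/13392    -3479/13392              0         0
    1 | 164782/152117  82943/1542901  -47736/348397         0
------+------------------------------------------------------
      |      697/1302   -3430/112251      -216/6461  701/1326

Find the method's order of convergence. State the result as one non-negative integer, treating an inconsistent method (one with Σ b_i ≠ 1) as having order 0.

b = (697/1302, -3430/112251, -216/6461, 701/1326)
c = (0, 31/14, -7/6, 1)
Ac = (0, 0, -497/864, 391/1402)
Σ b_i: 697/1302·1 + (-3430/112251)·1 + (-216/6461)·1 + 701/1326·1 = 1 ✓
b·c: (-3430/112251)·31/14 + (-216/6461)·(-7/6) + 701/1326·1 = 1/2 ✓
b·c²: (-3430/112251)·961/196 + (-216/6461)·49/36 + 701/1326·1 = 1/3 ✓
b·Ac: (-216/6461)·(-497/864) + 701/1326·391/1402 = 1/6 ✓
b·c³: (-3430/112251)·29791/2744 + (-216/6461)·(-343/216) + 701/1326·1 = 1/4 ✓
b·(c∘Ac): (-216/6461)·3479/5184 + 701/1326·391/1402 = 1/8 ✓
b·Ac²: (-216/6461)·(-2201/1728) + 701/1326·1513/19628 = 1/12 ✓
b·A²c: 701/1326·221/2804 = 1/24 ✓; 4 stages ⇒ order 4.

4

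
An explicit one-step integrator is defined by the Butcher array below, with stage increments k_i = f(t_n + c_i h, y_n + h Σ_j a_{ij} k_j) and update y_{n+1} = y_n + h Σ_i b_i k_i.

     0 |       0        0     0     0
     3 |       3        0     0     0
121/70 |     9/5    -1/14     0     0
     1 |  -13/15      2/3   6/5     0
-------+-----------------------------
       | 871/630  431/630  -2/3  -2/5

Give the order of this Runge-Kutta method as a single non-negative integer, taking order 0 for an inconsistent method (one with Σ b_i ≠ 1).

2

b = (871/630, 431/630, -2/3, -2/5)
c = (0, 3, 121/70, 1)
Ac = (0, 0, -3/14, 713/175)
Σ b_i: 871/630·1 + 431/630·1 + (-2/3)·1 + (-2/5)·1 = 1 ✓
b·c: 431/630·3 + (-2/3)·121/70 + (-2/5)·1 = 1/2 ✓
b·c²: 431/630·9 + (-2/3)·14641/4900 + (-2/5)·1 = 13837/3675 ≠ 1/3 ⇒ order 2.
b·Ac: (-2/3)·(-3/14) + (-2/5)·713/175 = -1301/875 ≠ 1/6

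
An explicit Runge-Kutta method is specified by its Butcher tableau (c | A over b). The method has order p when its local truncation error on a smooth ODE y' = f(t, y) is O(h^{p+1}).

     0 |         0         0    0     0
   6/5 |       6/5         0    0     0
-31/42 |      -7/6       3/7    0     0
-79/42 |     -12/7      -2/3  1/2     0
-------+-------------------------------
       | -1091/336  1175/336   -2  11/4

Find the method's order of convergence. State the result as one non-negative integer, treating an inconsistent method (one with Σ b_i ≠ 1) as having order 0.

2

b = (-1091/336, 1175/336, -2, 11/4)
c = (0, 6/5, -31/42, -79/42)
Ac = (0, 0, 18/35, -491/420)
Σ b_i: (-1091/336)·1 + 1175/336·1 + (-2)·1 + 11/4·1 = 1 ✓
b·c: 1175/336·6/5 + (-2)·(-31/42) + 11/4·(-79/42) = 1/2 ✓
b·c²: 1175/336·36/25 + (-2)·961/1764 + 11/4·6241/1764 = 4595/336 ≠ 1/3 ⇒ order 2.
b·Ac: (-2)·18/35 + 11/4·(-491/420) = -7129/1680 ≠ 1/6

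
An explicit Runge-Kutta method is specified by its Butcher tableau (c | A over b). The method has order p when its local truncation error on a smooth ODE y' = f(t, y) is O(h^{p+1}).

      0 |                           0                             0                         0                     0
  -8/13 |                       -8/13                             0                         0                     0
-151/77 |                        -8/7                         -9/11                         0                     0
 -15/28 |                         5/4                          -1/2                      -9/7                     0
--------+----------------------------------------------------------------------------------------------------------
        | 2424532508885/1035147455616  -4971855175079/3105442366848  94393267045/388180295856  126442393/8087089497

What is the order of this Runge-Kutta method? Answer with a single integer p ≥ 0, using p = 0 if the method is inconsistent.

b = (2424532508885/1035147455616, -4971855175079/3105442366848, 94393267045/388180295856, 126442393/8087089497)
c = (0, -8/13, -151/77, -15/28)
Ac = (0, 0, 72/143, 19823/7007)
Σ b_i: 2424532508885/1035147455616·1 + (-4971855175079/3105442366848)·1 + 94393267045/388180295856·1 + 126442393/8087089497·1 = 1 ✓
b·c: (-4971855175079/3105442366848)·(-8/13) + 94393267045/388180295856·(-151/77) + 126442393/8087089497·(-15/28) = 1/2 ✓
b·c²: (-4971855175079/3105442366848)·64/169 + 94393267045/388180295856·22801/5929 + 126442393/8087089497·225/784 = 1/3 ✓
b·Ac: 94393267045/388180295856·72/143 + 126442393/8087089497·19823/7007 = 1/6 ✓
b·c³: (-4971855175079/3105442366848)·(-512/2197) + 94393267045/388180295856·(-3442951/456533) + 126442393/8087089497·(-3375/21952) = -58311399223537/39853177041216 ≠ 1/4 ⇒ order 3.
b·(c∘Ac): 94393267045/388180295856·(-10872/11011) + 126442393/8087089497·(-297345/196196) = -258844203295/981233525636 ≠ 1/8
b·Ac²: 94393267045/388180295856·(-576/1859) + 126442393/8087089497·(-36008417/7014007) = -96900242311/622705891269 ≠ 1/12
b·A²c: 126442393/8087089497·(-648/1001) = -354695544/35044054487 ≠ 1/24

3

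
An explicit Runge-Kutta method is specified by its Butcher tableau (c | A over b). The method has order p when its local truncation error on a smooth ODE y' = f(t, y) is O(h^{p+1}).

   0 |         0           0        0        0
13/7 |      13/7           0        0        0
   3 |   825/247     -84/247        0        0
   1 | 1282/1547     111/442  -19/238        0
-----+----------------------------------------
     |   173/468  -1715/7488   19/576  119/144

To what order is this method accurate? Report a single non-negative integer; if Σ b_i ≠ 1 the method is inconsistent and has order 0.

4

b = (173/468, -1715/7488, 19/576, 119/144)
c = (0, 13/7, 3, 1)
Ac = (0, 0, -12/19, 27/119)
Σ b_i: 173/468·1 + (-1715/7488)·1 + 19/576·1 + 119/144·1 = 1 ✓
b·c: (-1715/7488)·13/7 + 19/576·3 + 119/144·1 = 1/2 ✓
b·c²: (-1715/7488)·169/49 + 19/576·9 + 119/144·1 = 1/3 ✓
b·Ac: 19/576·(-12/19) + 119/144·27/119 = 1/6 ✓
b·c³: (-1715/7488)·2197/343 + 19/576·27 + 119/144·1 = 1/4 ✓
b·(c∘Ac): 19/576·(-36/19) + 119/144·27/119 = 1/8 ✓
b·Ac²: 19/576·(-156/133) + 119/144·123/833 = 1/12 ✓
b·A²c: 119/144·6/119 = 1/24 ✓; 4 stages ⇒ order 4.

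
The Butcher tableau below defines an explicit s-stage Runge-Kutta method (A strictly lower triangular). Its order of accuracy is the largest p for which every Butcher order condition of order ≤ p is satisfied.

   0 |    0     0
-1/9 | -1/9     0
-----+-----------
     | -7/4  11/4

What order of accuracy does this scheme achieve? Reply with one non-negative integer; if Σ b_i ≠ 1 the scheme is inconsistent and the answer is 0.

1

b = (-7/4, 11/4)
c = (0, -1/9)
Σ b_i: (-7/4)·1 + 11/4·1 = 1 ✓
b·c: 11/4·(-1/9) = -11/36 ≠ 1/2 ⇒ order 1.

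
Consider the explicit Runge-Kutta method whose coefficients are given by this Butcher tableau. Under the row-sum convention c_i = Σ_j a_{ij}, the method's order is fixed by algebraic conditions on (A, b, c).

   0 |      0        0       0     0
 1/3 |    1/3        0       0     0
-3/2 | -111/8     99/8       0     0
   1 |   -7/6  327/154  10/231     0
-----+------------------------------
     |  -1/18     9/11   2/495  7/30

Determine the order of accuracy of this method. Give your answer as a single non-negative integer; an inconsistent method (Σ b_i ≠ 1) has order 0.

b = (-1/18, 9/11, 2/495, 7/30)
c = (0, 1/3, -3/2, 1)
Ac = (0, 0, 33/8, 9/14)
Σ b_i: (-1/18)·1 + 9/11·1 + 2/495·1 + 7/30·1 = 1 ✓
b·c: 9/11·1/3 + 2/495·(-3/2) + 7/30·1 = 1/2 ✓
b·c²: 9/11·1/9 + 2/495·9/4 + 7/30·1 = 1/3 ✓
b·Ac: 2/495·33/8 + 7/30·9/14 = 1/6 ✓
b·c³: 9/11·1/27 + 2/495·(-27/8) + 7/30·1 = 1/4 ✓
b·(c∘Ac): 2/495·(-99/16) + 7/30·9/14 = 1/8 ✓
b·Ac²: 2/495·11/8 + 7/30·1/3 = 1/12 ✓
b·A²c: 7/30·5/28 = 1/24 ✓; 4 stages ⇒ order 4.

4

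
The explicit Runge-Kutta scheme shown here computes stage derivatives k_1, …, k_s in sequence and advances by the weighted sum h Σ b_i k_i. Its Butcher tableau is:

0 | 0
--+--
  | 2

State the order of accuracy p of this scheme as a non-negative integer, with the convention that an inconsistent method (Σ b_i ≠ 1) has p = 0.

b = (2)
c = (0)
Σ b_i: 2·1 = 2 ≠ 1 ⇒ order 0.

0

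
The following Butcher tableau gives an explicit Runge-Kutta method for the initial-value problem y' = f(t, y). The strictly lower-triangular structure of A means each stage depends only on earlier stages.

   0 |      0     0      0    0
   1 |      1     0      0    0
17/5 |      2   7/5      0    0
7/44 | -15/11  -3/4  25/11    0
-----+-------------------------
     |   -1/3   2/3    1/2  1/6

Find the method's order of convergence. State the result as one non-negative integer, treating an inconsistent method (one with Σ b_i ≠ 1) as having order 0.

b = (-1/3, 2/3, 1/2, 1/6)
c = (0, 1, 17/5, 7/44)
Ac = (0, 0, 7/5, 307/44)
Σ b_i: (-1/3)·1 + 2/3·1 + 1/2·1 + 1/6·1 = 1 ✓
b·c: 2/3·1 + 1/2·17/5 + 1/6·7/44 = 1053/440 ≠ 1/2 ⇒ order 1.

1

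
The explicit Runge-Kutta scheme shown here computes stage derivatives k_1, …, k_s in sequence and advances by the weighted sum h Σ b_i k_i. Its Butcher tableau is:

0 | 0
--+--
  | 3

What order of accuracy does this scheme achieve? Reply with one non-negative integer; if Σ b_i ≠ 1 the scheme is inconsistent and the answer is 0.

b = (3)
c = (0)
Σ b_i: 3·1 = 3 ≠ 1 ⇒ order 0.

0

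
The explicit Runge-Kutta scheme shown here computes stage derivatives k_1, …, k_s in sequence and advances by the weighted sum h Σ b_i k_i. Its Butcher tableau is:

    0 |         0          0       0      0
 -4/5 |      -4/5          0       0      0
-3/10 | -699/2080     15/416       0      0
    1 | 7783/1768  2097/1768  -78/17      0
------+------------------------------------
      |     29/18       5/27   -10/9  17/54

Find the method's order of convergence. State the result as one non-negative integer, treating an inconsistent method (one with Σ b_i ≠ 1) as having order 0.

4

b = (29/18, 5/27, -10/9, 17/54)
c = (0, -4/5, -3/10, 1)
Ac = (0, 0, -3/104, 189/442)
Σ b_i: 29/18·1 + 5/27·1 + (-10/9)·1 + 17/54·1 = 1 ✓
b·c: 5/27·(-4/5) + (-10/9)·(-3/10) + 17/54·1 = 1/2 ✓
b·c²: 5/27·16/25 + (-10/9)·9/100 + 17/54·1 = 1/3 ✓
b·Ac: (-10/9)·(-3/104) + 17/54·189/442 = 1/6 ✓
b·c³: 5/27·(-64/125) + (-10/9)·(-27/1000) + 17/54·1 = 1/4 ✓
b·(c∘Ac): (-10/9)·9/1040 + 17/54·189/442 = 1/8 ✓
b·Ac²: (-10/9)·3/130 + 17/54·9/26 = 1/12 ✓
b·A²c: 17/54·9/68 = 1/24 ✓; 4 stages ⇒ order 4.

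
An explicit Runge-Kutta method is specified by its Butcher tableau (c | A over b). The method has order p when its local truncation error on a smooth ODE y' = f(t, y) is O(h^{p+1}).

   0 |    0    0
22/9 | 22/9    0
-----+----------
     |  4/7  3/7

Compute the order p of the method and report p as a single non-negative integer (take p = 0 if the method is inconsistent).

b = (4/7, 3/7)
c = (0, 22/9)
Σ b_i: 4/7·1 + 3/7·1 = 1 ✓
b·c: 3/7·22/9 = 22/21 ≠ 1/2 ⇒ order 1.

1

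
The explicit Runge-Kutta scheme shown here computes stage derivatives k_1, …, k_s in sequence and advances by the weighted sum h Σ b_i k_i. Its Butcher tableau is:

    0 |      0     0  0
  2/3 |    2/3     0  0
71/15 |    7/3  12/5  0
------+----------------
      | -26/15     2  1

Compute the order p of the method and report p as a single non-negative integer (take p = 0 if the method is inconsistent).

0

b = (-26/15, 2, 1)
c = (0, 2/3, 71/15)
Ac = (0, 0, 8/5)
Σ b_i: (-26/15)·1 + 2·1 + 1·1 = 19/15 ≠ 1 ⇒ order 0.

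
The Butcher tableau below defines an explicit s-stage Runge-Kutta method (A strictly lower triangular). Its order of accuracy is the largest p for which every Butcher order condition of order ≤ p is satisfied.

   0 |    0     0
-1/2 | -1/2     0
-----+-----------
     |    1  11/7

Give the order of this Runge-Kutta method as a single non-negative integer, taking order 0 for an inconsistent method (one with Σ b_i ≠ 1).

b = (1, 11/7)
c = (0, -1/2)
Σ b_i: 1·1 + 11/7·1 = 18/7 ≠ 1 ⇒ order 0.

0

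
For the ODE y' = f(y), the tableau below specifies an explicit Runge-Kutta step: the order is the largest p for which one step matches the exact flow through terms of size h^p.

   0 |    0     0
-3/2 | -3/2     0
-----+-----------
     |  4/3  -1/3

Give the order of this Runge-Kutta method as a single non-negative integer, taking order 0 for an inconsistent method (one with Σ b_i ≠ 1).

2

b = (4/3, -1/3)
c = (0, -3/2)
Σ b_i: 4/3·1 + (-1/3)·1 = 1 ✓
b·c: (-1/3)·(-3/2) = 1/2 ✓; 2 stages ⇒ order 2.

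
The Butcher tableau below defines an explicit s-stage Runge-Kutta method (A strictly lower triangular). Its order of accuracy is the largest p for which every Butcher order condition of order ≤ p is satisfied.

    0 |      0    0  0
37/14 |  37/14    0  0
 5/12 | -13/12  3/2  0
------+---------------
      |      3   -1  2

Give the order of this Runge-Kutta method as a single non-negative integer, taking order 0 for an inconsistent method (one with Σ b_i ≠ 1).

0

b = (3, -1, 2)
c = (0, 37/14, 5/12)
Ac = (0, 0, 111/28)
Σ b_i: 3·1 + (-1)·1 + 2·1 = 4 ≠ 1 ⇒ order 0.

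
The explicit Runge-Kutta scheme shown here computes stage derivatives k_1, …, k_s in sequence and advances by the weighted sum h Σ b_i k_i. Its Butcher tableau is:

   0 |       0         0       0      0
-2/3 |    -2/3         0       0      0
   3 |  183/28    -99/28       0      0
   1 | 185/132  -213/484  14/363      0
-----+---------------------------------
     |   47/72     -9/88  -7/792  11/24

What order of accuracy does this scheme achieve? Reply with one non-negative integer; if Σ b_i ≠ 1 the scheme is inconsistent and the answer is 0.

b = (47/72, -9/88, -7/792, 11/24)
c = (0, -2/3, 3, 1)
Ac = (0, 0, 33/14, 9/22)
Σ b_i: 47/72·1 + (-9/88)·1 + (-7/792)·1 + 11/24·1 = 1 ✓
b·c: (-9/88)·(-2/3) + (-7/792)·3 + 11/24·1 = 1/2 ✓
b·c²: (-9/88)·4/9 + (-7/792)·9 + 11/24·1 = 1/3 ✓
b·Ac: (-7/792)·33/14 + 11/24·9/22 = 1/6 ✓
b·c³: (-9/88)·(-8/27) + (-7/792)·27 + 11/24·1 = 1/4 ✓
b·(c∘Ac): (-7/792)·99/14 + 11/24·9/22 = 1/8 ✓
b·Ac²: (-7/792)·(-11/7) + 11/24·5/33 = 1/12 ✓
b·A²c: 11/24·1/11 = 1/24 ✓; 4 stages ⇒ order 4.

4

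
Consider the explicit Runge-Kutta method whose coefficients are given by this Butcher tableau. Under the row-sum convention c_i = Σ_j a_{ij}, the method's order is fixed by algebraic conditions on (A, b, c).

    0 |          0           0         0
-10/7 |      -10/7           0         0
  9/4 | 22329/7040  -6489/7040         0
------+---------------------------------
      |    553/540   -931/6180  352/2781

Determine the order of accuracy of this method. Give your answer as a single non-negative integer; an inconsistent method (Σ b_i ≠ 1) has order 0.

b = (553/540, -931/6180, 352/2781)
c = (0, -10/7, 9/4)
Ac = (0, 0, 927/704)
Σ b_i: 553/540·1 + (-931/6180)·1 + 352/2781·1 = 1 ✓
b·c: (-931/6180)·(-10/7) + 352/2781·9/4 = 1/2 ✓
b·c²: (-931/6180)·100/49 + 352/2781·81/16 = 1/3 ✓
b·Ac: 352/2781·927/704 = 1/6 ✓; 3 stages ⇒ order 3.

3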